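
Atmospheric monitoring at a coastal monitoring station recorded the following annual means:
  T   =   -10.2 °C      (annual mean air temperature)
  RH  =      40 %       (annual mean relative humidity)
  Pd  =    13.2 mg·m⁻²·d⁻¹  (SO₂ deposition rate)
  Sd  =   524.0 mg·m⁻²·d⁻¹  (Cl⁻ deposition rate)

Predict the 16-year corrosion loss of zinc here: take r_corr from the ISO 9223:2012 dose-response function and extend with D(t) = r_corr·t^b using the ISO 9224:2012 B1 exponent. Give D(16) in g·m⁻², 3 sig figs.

D(16) = 32.4 g·m⁻²

zinc: temperature factor f = +0.038·(-20.2) = -0.7676
  SO₂ term: 0.0129·13.2^0.44·exp(0.046·40-0.7676) = 0.1173
  Sd branch = 0.0175·Sd^0.57·e^(0.008·RH+0.085·T) = 0.3593 μm/a
  sum: 0.1173 + 0.3593 → r_corr = 0.4767 μm/a
ISO 9224: D(t) = r_corr · t^b with b = 0.813 (zinc, B1)
  D(16) = 0.4767 × 16^0.813 = 0.4767 × 9.527 = 4.541 μm
  Mass loss = 4.541 μm × 7.14 g/cm³ = 32.42 g·m⁻²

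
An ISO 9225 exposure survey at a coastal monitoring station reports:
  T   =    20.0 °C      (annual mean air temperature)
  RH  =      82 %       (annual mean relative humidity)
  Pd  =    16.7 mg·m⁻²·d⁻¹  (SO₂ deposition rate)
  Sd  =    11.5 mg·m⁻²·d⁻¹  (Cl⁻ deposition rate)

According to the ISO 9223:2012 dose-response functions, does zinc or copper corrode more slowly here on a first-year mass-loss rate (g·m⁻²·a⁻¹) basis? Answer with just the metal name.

zinc: T>10 °C ⇒ hinge -0.071·(20.0−10) = -0.7100
  Pd branch = 0.0129·Pd^0.44·e^(0.046·RH+f) = 0.9515 μm/a
  Cl⁻ term: 0.0175·11.5^0.57·exp(0.008·82+0.085·20.0) = 0.7427
  r_corr = 0.9515 + 0.7427 = 1.694 μm/a
  mass loss = 1.694 μm/a × 7.14 g/cm³ = 12.1 g·m⁻²·a⁻¹
copper: T>10 °C ⇒ hinge -0.080·(20.0−10) = -0.8000
  Pd branch = 0.0053·Pd^0.26·e^(0.059·RH+f) = 0.625 μm/a
  Sd branch = 0.01025·Sd^0.27·e^(0.036·RH+0.049·T) = 1.011 μm/a
  r_corr = 0.625 + 1.011 = 1.636 μm/a
  mass loss = 1.636 μm/a × 8.96 g/cm³ = 14.66 g·m⁻²·a⁻¹
Ordering by g·m⁻²·a⁻¹: copper (14.7) > zinc (12.1)

zinc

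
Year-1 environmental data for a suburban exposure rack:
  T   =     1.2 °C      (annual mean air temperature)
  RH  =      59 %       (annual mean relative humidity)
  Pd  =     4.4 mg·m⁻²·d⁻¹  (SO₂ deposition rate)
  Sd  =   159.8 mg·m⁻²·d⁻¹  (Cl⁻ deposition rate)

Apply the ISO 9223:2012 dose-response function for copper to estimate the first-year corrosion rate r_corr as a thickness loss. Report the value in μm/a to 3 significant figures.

copper: f(T) = +0.126·(T−10) [T≤10 °C] = -1.1088
  sulphur-dioxide contribution → 0.08352 μm/a
  chloride contribution → 0.3578 μm/a
  ⇒ r_corr(copper) = 0.4413 μm/a

r_corr = 0.441 μm/a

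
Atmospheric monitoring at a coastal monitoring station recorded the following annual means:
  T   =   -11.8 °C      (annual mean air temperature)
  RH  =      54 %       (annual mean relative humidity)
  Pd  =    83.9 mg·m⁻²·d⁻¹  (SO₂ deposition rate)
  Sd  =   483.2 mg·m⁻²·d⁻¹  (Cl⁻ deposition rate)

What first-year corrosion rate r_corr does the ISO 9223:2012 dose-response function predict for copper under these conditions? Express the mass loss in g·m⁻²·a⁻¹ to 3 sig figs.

r_corr = 2.14 g·m⁻²·a⁻¹

copper: f(T) = +0.126·(T−10) [T≤10 °C] = -2.7468
  sulphur-dioxide contribution → 0.02601 μm/a
  chloride contribution → 0.2131 μm/a
  total first-year rate 0.2391 μm/a
Convert to mass loss: 0.2391 μm/a × 8.96 g/cm³ = 2.143 g·m⁻²·a⁻¹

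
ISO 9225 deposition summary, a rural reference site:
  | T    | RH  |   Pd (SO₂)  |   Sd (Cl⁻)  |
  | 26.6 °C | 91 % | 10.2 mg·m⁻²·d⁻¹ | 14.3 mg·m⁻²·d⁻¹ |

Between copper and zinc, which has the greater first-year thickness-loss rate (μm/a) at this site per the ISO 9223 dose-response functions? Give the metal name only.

copper

copper: T>10 °C ⇒ hinge -0.080·(26.6−10) = -1.3280
  sulphur-dioxide contribution → 0.5514 μm/a
  chloride contribution → 2.049 μm/a
  total first-year rate 2.6 μm/a
zinc: f(T) = -0.071·(T−10) [T>10 °C] = -1.1786
  sulphur-dioxide contribution → 0.7252 μm/a
  chloride contribution → 1.584 μm/a
  ⇒ r_corr(zinc) = 2.309 μm/a
Ordering by μm/a: copper (2.6) > zinc (2.31)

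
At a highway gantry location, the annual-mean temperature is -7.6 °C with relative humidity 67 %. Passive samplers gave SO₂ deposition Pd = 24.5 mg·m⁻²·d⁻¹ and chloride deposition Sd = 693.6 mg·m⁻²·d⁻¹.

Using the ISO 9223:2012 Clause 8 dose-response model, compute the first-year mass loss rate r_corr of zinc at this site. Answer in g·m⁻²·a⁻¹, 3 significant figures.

zinc: T≤10 °C ⇒ hinge +0.038·(-7.6−10) = -0.6688
  SO₂ term: 0.0129·24.5^0.44·exp(0.046·67-0.6688) = 0.5887
  Sd branch = 0.0175·Sd^0.57·e^(0.008·RH+0.085·T) = 0.6527 μm/a
  sum: 0.5887 + 0.6527 → r_corr = 1.241 μm/a
Convert to mass loss: 1.241 μm/a × 7.14 g/cm³ = 8.863 g·m⁻²·a⁻¹

r_corr = 8.86 g·m⁻²·a⁻¹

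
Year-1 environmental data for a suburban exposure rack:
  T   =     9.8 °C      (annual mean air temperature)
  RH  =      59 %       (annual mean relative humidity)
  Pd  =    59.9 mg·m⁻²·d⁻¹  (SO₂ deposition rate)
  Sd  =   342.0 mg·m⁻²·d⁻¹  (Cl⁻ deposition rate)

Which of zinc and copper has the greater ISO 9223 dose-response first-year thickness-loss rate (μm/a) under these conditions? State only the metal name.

zinc

zinc: T≤10 °C ⇒ hinge +0.038·(9.8−10) = -0.0076
  Pd branch = 0.0129·Pd^0.44·e^(0.046·RH+f) = 1.17 μm/a
  Sd branch = 0.0175·Sd^0.57·e^(0.008·RH+0.085·T) = 1.796 μm/a
  sum: 1.17 + 1.796 → r_corr = 2.965 μm/a
copper: T≤10 °C ⇒ hinge +0.126·(9.8−10) = -0.0252
  SO₂ term: 0.0053·59.9^0.26·exp(0.059·59-0.0252) = 0.4867
  Sd branch = 0.01025·Sd^0.27·e^(0.036·RH+0.049·T) = 0.6697 μm/a
  r_corr = 0.4867 + 0.6697 = 1.156 μm/a
Ordering by μm/a: zinc (2.97) > copper (1.16)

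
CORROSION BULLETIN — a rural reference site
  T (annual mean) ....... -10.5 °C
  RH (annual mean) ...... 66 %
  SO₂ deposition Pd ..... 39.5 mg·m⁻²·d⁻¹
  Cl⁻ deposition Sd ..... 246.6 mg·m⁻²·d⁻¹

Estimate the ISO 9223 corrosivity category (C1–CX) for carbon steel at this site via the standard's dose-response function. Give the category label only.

carbon steel: f(T) = +0.150·(T−10) [T≤10 °C] = -3.0750
  SO₂ term: 1.77·39.5^0.52·exp(0.02·66-3.0750) = 2.07
  Cl⁻ term: 0.102·246.6^0.62·exp(0.033·66+0.04·-10.5) = 17.99
  r_corr = 2.07 + 17.99 = 20.06 μm/a
ISO 9223 Table 2 (carbon steel): 1.3 < 20.1 ≤ 25 μm/a ⇒ C2

C2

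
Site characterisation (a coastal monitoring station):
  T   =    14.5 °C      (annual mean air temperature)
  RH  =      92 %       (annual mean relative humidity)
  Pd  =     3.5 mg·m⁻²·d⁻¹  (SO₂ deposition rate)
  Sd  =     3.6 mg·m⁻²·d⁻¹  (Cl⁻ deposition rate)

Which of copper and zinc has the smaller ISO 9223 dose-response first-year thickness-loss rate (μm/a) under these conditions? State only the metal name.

copper: T>10 °C ⇒ hinge -0.080·(14.5−10) = -0.3600
  sulphur-dioxide contribution → 1.166 μm/a
  chloride contribution → 0.8089 μm/a
  ⇒ r_corr(copper) = 1.975 μm/a
zinc: f(T) = -0.071·(T−10) [T>10 °C] = -0.3195
  sulphur-dioxide contribution → 1.12 μm/a
  chloride contribution → 0.26 μm/a
  total first-year rate 1.38 μm/a
Ordering by μm/a: copper (1.97) > zinc (1.38)

zinc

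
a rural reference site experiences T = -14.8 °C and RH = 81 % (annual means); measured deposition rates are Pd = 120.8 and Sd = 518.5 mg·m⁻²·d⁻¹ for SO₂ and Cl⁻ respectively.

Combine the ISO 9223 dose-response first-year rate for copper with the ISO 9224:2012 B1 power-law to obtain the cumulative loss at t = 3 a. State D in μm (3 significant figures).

copper: T≤10 °C ⇒ hinge +0.126·(-14.8−10) = -3.1248
  Pd branch = 0.0053·Pd^0.26·e^(0.059·RH+f) = 0.09639 μm/a
  Cl⁻ term: 0.01025·518.5^0.27·exp(0.036·81+0.049·-14.8) = 0.4956
  r_corr = 0.09639 + 0.4956 = 0.592 μm/a
Power-law: D(3) = r_corr · 3^0.667
  D(3) = 0.592 × 3^0.667 = 0.592 × 2.081 = 1.232 μm

D(3) = 1.23 μm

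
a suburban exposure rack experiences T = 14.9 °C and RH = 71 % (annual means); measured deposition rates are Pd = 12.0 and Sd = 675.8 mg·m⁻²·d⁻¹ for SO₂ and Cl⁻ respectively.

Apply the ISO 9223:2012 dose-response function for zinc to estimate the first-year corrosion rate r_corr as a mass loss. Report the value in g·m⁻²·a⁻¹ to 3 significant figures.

zinc: temperature factor f = -0.071·(4.9) = -0.3479
  Pd branch = 0.0129·Pd^0.44·e^(0.046·RH+f) = 0.7124 μm/a
  Sd branch = 0.0175·Sd^0.57·e^(0.008·RH+0.085·T) = 4.495 μm/a
  r_corr = 0.7124 + 4.495 = 5.208 μm/a
Convert to mass loss: 5.208 μm/a × 7.14 g/cm³ = 37.18 g·m⁻²·a⁻¹

r_corr = 37.2 g·m⁻²·a⁻¹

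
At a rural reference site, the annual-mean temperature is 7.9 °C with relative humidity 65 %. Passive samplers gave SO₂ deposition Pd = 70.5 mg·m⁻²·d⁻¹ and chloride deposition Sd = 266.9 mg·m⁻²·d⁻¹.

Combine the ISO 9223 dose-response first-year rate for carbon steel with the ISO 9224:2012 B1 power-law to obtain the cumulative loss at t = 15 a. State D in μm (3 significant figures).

D(15) = 336 μm

carbon steel: f(T) = +0.150·(T−10) [T≤10 °C] = -0.3150
  SO₂ term: 1.77·70.5^0.52·exp(0.02·65-0.3150) = 43.33
  Sd branch = 0.102·Sd^0.62·e^(0.033·RH+0.04·T) = 38.17 μm/a
  sum: 43.33 + 38.17 → r_corr = 81.5 μm/a
Long-term exponent b (ISO 9224 Table 2, B1) = 0.523
  D(15) = 81.5 × 15^0.523 = 81.5 × 4.122 = 335.9 μm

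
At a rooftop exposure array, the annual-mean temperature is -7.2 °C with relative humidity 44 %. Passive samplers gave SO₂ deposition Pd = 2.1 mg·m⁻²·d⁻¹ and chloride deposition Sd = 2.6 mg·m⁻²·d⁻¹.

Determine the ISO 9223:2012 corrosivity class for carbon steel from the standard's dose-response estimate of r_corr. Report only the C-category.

carbon steel: f(T) = +0.150·(T−10) [T≤10 °C] = -2.5800
  sulphur-dioxide contribution → 0.4756 μm/a
  chloride contribution → 0.5907 μm/a
  total first-year rate 1.066 μm/a
Category bounds: 0…1.3 μm/a bracket r_corr ⇒ C1

C1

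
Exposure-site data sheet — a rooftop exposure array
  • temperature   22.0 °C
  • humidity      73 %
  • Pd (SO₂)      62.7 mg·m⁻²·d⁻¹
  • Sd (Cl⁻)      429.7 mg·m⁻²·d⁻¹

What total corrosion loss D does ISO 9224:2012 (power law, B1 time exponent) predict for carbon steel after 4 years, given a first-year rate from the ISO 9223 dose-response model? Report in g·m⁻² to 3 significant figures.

carbon steel: f(T) = -0.054·(T−10) [T>10 °C] = -0.6480
  SO₂ term: 1.77·62.7^0.52·exp(0.02·73-0.6480) = 34.29
  Sd branch = 0.102·Sd^0.62·e^(0.033·RH+0.04·T) = 117.4 μm/a
  r_corr = 34.29 + 117.4 = 151.7 μm/a
ISO 9224: D(t) = r_corr · t^b with b = 0.523 (carbon steel, B1)
  D(4) = 151.7 × 4^0.523 = 151.7 × 2.065 = 313.2 μm
  Mass loss = 313.2 μm × 7.85 g/cm³ = 2458 g·m⁻²

D(4) = 2.46e+03 g·m⁻²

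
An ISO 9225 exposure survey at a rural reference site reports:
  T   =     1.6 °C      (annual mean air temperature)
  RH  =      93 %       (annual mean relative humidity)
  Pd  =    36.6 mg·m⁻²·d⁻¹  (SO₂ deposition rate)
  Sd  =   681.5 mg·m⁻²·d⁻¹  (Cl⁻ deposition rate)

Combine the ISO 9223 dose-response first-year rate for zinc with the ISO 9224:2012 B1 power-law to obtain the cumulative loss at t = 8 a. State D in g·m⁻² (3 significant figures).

zinc: T≤10 °C ⇒ hinge +0.038·(1.6−10) = -0.3192
  SO₂ term: 0.0129·36.6^0.44·exp(0.046·93-0.3192) = 3.295
  Sd branch = 0.0175·Sd^0.57·e^(0.008·RH+0.085·T) = 1.739 μm/a
  sum: 3.295 + 1.739 → r_corr = 5.034 μm/a
ISO 9224: D(t) = r_corr · t^b with b = 0.813 (zinc, B1)
  D(8) = 5.034 × 8^0.813 = 5.034 × 5.423 = 27.3 μm
  Mass loss = 27.3 μm × 7.14 g/cm³ = 194.9 g·m⁻²

D(8) = 195 g·m⁻²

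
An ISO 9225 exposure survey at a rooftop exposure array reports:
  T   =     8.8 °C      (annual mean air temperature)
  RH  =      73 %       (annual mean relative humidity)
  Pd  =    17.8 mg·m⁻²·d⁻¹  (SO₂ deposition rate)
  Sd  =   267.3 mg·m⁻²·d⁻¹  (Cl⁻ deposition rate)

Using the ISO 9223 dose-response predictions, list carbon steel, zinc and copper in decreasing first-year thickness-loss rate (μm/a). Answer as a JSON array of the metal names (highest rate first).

["carbon steel", "zinc", "copper"]

carbon steel: T≤10 °C ⇒ hinge +0.150·(8.8−10) = -0.1800
  sulphur-dioxide contribution → 28.45 μm/a
  chloride contribution → 51.57 μm/a
  total first-year rate 80.02 μm/a
zinc: f(T) = +0.038·(T−10) [T≤10 °C] = -0.0456
  sulphur-dioxide contribution → 1.257 μm/a
  chloride contribution → 1.603 μm/a
  total first-year rate 2.86 μm/a
copper: T≤10 °C ⇒ hinge +0.126·(8.8−10) = -0.1512
  sulphur-dioxide contribution → 0.7149 μm/a
  chloride contribution → 0.9877 μm/a
  ⇒ r_corr(copper) = 1.703 μm/a
Ordering by μm/a: carbon steel (80) > zinc (2.86) > copper (1.7)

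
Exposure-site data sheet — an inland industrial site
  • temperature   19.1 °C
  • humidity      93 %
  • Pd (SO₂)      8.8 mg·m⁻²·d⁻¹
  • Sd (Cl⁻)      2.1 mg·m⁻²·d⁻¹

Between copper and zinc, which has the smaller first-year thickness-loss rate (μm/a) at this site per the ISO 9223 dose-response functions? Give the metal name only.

copper: f(T) = -0.080·(T−10) [T>10 °C] = -0.7280
  Pd branch = 0.0053·Pd^0.26·e^(0.059·RH+f) = 1.088 μm/a
  Sd branch = 0.01025·Sd^0.27·e^(0.036·RH+0.049·T) = 0.9082 μm/a
  sum: 1.088 + 0.9082 → r_corr = 1.996 μm/a
zinc: T>10 °C ⇒ hinge -0.071·(19.1−10) = -0.6461
  SO₂ term: 0.0129·8.8^0.44·exp(0.046·93-0.6461) = 1.269
  Sd branch = 0.0175·Sd^0.57·e^(0.008·RH+0.085·T) = 0.285 μm/a
  r_corr = 1.269 + 0.285 = 1.554 μm/a
Ordering by μm/a: copper (2) > zinc (1.55)

zinc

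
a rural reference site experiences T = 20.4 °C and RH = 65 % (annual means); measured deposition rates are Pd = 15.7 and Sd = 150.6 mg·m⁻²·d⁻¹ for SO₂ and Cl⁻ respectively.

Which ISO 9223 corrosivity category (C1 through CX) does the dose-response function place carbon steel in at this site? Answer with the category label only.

carbon steel: temperature factor f = -0.054·(10.4) = -0.5616
  SO₂ term: 1.77·15.7^0.52·exp(0.02·65-0.5616) = 15.51
  Cl⁻ term: 0.102·150.6^0.62·exp(0.033·65+0.04·20.4) = 44.14
  r_corr = 15.51 + 44.14 = 59.64 μm/a
59.6 μm/a falls in (50, 80] for carbon steel → category C4

C4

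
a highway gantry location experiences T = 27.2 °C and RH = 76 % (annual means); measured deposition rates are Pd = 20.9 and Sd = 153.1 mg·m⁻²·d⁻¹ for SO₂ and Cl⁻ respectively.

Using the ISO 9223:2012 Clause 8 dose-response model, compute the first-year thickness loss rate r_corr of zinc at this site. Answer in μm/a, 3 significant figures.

zinc: f(T) = -0.071·(T−10) [T>10 °C] = -1.2212
  SO₂ term: 0.0129·20.9^0.44·exp(0.046·76-1.2212) = 0.478
  Sd branch = 0.0175·Sd^0.57·e^(0.008·RH+0.085·T) = 5.71 μm/a
  sum: 0.478 + 5.71 → r_corr = 6.188 μm/a

r_corr = 6.19 μm/a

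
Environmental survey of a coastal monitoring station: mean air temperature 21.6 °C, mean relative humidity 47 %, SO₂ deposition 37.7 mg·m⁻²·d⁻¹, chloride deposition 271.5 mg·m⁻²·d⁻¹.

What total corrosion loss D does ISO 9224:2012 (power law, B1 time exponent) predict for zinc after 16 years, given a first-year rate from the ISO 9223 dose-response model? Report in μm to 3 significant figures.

D(16) = 39.5 μm

zinc: temperature factor f = -0.071·(11.6) = -0.8236
  SO₂ term: 0.0129·37.7^0.44·exp(0.046·47-0.8236) = 0.2429
  Cl⁻ term: 0.0175·271.5^0.57·exp(0.008·47+0.085·21.6) = 3.899
  sum: 0.2429 + 3.899 → r_corr = 4.142 μm/a
Long-term exponent b (ISO 9224 Table 2, B1) = 0.813
  D(16) = 4.142 × 16^0.813 = 4.142 × 9.527 = 39.46 μm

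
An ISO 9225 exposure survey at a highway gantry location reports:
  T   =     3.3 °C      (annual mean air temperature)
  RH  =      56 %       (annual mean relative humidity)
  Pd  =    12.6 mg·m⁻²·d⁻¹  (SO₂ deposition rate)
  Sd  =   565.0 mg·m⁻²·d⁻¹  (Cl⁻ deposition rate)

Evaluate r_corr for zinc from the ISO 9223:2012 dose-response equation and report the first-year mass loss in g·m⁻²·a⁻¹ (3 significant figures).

zinc: temperature factor f = +0.038·(-6.7) = -0.2546
  sulphur-dioxide contribution → 0.4008 μm/a
  chloride contribution → 1.343 μm/a
  ⇒ r_corr(zinc) = 1.744 μm/a
Convert to mass loss: 1.744 μm/a × 7.14 g/cm³ = 12.45 g·m⁻²·a⁻¹

r_corr = 12.5 g·m⁻²·a⁻¹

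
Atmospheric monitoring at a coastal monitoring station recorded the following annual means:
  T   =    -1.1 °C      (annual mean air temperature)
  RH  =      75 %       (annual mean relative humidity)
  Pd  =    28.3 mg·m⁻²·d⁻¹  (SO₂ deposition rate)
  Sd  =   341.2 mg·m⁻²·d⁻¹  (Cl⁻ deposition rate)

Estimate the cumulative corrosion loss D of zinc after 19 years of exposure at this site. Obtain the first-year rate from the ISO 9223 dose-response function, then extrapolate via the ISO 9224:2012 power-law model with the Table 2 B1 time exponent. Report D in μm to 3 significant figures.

D(19) = 21.5 μm

zinc: f(T) = +0.038·(T−10) [T≤10 °C] = -0.4218
  SO₂ term: 0.0129·28.3^0.44·exp(0.046·75-0.4218) = 1.16
  Sd branch = 0.0175·Sd^0.57·e^(0.008·RH+0.085·T) = 0.8069 μm/a
  r_corr = 1.16 + 0.8069 = 1.967 μm/a
Power-law: D(19) = r_corr · 19^0.813
  D(19) = 1.967 × 19^0.813 = 1.967 × 10.96 = 21.55 μm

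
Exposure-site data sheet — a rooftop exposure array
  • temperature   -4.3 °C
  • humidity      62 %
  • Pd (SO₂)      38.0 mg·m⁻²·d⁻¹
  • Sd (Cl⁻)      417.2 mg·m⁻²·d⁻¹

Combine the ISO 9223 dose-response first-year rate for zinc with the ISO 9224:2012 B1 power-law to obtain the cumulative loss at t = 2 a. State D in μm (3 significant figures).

zinc: T≤10 °C ⇒ hinge +0.038·(-4.3−10) = -0.5434
  Pd branch = 0.0129·Pd^0.44·e^(0.046·RH+f) = 0.6431 μm/a
  Sd branch = 0.0175·Sd^0.57·e^(0.008·RH+0.085·T) = 0.6213 μm/a
  sum: 0.6431 + 0.6213 → r_corr = 1.264 μm/a
Power-law: D(2) = r_corr · 2^0.813
  D(2) = 1.264 × 2^0.813 = 1.264 × 1.757 = 2.221 μm

D(2) = 2.22 μm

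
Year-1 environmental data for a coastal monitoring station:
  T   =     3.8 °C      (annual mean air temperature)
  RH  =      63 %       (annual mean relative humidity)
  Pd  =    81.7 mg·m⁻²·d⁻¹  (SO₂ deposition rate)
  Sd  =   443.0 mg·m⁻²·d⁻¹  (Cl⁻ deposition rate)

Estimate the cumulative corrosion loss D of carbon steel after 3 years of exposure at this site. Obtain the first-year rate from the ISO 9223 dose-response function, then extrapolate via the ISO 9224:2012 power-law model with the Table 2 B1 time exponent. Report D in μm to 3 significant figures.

D(3) = 117 μm

carbon steel: temperature factor f = +0.150·(-6.2) = -0.9300
  SO₂ term: 1.77·81.7^0.52·exp(0.02·63-0.9300) = 24.3
  Cl⁻ term: 0.102·443.0^0.62·exp(0.033·63+0.04·3.8) = 41.52
  r_corr = 24.3 + 41.52 = 65.82 μm/a
Power-law: D(3) = r_corr · 3^0.523
  D(3) = 65.82 × 3^0.523 = 65.82 × 1.776 = 116.9 μm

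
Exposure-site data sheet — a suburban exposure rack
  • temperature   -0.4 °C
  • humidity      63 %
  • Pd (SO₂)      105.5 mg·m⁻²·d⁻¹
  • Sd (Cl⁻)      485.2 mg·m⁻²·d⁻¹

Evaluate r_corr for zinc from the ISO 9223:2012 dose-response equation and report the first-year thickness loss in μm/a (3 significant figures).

zinc: temperature factor f = +0.038·(-10.4) = -0.3952
  Pd branch = 0.0129·Pd^0.44·e^(0.046·RH+f) = 1.224 μm/a
  Cl⁻ term: 0.0175·485.2^0.57·exp(0.008·63+0.085·-0.4) = 0.9509
  sum: 1.224 + 0.9509 → r_corr = 2.175 μm/a

r_corr = 2.17 μm/a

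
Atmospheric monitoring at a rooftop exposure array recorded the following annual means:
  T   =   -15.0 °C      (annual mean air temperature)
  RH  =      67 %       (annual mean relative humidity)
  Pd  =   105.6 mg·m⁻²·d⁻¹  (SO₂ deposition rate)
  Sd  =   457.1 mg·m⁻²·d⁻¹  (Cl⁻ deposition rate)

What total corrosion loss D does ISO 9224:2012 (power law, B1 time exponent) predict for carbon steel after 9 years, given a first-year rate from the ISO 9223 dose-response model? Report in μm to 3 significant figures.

carbon steel: temperature factor f = +0.150·(-25.0) = -3.7500
  SO₂ term: 1.77·105.6^0.52·exp(0.02·67-3.7500) = 1.793
  Sd branch = 0.102·Sd^0.62·e^(0.033·RH+0.04·T) = 22.77 μm/a
  sum: 1.793 + 22.77 → r_corr = 24.57 μm/a
ISO 9224: D(t) = r_corr · t^b with b = 0.523 (carbon steel, B1)
  D(9) = 24.57 × 9^0.523 = 24.57 × 3.156 = 77.52 μm

D(9) = 77.5 μm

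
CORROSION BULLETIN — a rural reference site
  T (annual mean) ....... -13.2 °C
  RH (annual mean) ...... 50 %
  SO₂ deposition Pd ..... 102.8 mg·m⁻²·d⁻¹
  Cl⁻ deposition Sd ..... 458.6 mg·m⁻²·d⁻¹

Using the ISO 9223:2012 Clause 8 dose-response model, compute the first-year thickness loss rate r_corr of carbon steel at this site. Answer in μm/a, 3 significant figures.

carbon steel: temperature factor f = +0.150·(-23.2) = -3.4800
  Pd branch = 1.77·Pd^0.52·e^(0.02·RH+f) = 1.649 μm/a
  Sd branch = 0.102·Sd^0.62·e^(0.033·RH+0.04·T) = 13.99 μm/a
  r_corr = 1.649 + 13.99 = 15.64 μm/a

r_corr = 15.6 μm/a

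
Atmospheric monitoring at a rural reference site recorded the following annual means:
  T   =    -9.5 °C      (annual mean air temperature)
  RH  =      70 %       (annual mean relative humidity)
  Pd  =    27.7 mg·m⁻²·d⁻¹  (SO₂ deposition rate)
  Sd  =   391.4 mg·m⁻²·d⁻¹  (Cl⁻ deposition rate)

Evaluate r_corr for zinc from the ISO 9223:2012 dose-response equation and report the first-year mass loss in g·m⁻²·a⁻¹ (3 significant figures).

r_corr = 7.67 g·m⁻²·a⁻¹

zinc: T≤10 °C ⇒ hinge +0.038·(-9.5−10) = -0.7410
  sulphur-dioxide contribution → 0.6636 μm/a
  chloride contribution → 0.4105 μm/a
  ⇒ r_corr(zinc) = 1.074 μm/a
Convert to mass loss: 1.074 μm/a × 7.14 g/cm³ = 7.669 g·m⁻²·a⁻¹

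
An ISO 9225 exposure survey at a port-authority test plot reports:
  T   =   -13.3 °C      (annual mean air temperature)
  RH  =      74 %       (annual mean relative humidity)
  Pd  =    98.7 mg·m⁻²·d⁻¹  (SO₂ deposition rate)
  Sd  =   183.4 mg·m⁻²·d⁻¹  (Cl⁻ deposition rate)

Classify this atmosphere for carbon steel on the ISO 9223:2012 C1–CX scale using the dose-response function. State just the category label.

C2

carbon steel: temperature factor f = +0.150·(-23.3) = -3.4950
  sulphur-dioxide contribution → 2.57 μm/a
  chloride contribution → 17.43 μm/a
  total first-year rate 20 μm/a
20 μm/a falls in (1.3, 25] for carbon steel → category C2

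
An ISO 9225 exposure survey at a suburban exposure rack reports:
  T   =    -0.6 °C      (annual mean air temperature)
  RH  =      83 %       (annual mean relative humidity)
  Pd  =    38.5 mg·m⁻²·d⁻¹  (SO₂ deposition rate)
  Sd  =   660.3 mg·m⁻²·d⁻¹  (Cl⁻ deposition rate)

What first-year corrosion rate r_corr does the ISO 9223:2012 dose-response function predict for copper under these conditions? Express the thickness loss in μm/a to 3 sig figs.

copper: f(T) = +0.126·(T−10) [T≤10 °C] = -1.3356
  sulphur-dioxide contribution → 0.4822 μm/a
  chloride contribution → 1.14 μm/a
  total first-year rate 1.622 μm/a

r_corr = 1.62 μm/a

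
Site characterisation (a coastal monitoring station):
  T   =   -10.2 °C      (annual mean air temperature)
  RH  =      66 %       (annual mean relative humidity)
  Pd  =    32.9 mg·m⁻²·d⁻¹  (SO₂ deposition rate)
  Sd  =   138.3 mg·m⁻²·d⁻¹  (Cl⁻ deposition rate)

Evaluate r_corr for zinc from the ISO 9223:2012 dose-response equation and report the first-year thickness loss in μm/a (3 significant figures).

zinc: T≤10 °C ⇒ hinge +0.038·(-10.2−10) = -0.7676
  sulphur-dioxide contribution → 0.5798 μm/a
  chloride contribution → 0.2071 μm/a
  ⇒ r_corr(zinc) = 0.7869 μm/a

r_corr = 0.787 μm/a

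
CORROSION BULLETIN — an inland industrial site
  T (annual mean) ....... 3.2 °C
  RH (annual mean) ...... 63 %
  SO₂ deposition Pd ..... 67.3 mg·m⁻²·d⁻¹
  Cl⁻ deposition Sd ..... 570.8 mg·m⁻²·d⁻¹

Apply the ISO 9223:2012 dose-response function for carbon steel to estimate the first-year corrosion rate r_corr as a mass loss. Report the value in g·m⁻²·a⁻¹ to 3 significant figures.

carbon steel: temperature factor f = +0.150·(-6.8) = -1.0200
  sulphur-dioxide contribution → 20.08 μm/a
  chloride contribution → 47.44 μm/a
  total first-year rate 67.52 μm/a
Convert to mass loss: 67.52 μm/a × 7.85 g/cm³ = 530 g·m⁻²·a⁻¹

r_corr = 530 g·m⁻²·a⁻¹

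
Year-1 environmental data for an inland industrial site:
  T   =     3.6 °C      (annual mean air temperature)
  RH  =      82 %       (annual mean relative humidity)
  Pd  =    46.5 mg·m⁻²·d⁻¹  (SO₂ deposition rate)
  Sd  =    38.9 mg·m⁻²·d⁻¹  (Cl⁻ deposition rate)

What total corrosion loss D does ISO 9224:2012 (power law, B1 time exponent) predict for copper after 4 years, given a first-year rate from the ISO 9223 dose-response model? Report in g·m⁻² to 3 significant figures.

copper: f(T) = +0.126·(T−10) [T≤10 °C] = -0.8064
  SO₂ term: 0.0053·46.5^0.26·exp(0.059·82-0.8064) = 0.8104
  Sd branch = 0.01025·Sd^0.27·e^(0.036·RH+0.049·T) = 0.629 μm/a
  sum: 0.8104 + 0.629 → r_corr = 1.439 μm/a
Power-law: D(4) = r_corr · 4^0.667
  D(4) = 1.439 × 4^0.667 = 1.439 × 2.521 = 3.629 μm
  Mass loss = 3.629 μm × 8.96 g/cm³ = 32.51 g·m⁻²

D(4) = 32.5 g·m⁻²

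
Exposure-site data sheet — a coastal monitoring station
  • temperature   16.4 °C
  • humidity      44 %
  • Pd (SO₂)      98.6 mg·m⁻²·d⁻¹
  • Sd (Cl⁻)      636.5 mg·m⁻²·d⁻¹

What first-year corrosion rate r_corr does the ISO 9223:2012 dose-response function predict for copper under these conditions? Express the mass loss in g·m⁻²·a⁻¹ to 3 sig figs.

copper: f(T) = -0.080·(T−10) [T>10 °C] = -0.5120
  sulphur-dioxide contribution → 0.1405 μm/a
  chloride contribution → 0.6378 μm/a
  total first-year rate 0.7783 μm/a
Convert to mass loss: 0.7783 μm/a × 8.96 g/cm³ = 6.974 g·m⁻²·a⁻¹

r_corr = 6.97 g·m⁻²·a⁻¹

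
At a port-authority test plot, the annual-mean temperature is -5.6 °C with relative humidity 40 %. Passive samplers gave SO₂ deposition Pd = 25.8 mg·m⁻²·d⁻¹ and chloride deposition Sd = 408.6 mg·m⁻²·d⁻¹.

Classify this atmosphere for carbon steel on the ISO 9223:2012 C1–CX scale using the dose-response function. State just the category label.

carbon steel: temperature factor f = +0.150·(-15.6) = -2.3400
  SO₂ term: 1.77·25.8^0.52·exp(0.02·40-2.3400) = 2.057
  Sd branch = 0.102·Sd^0.62·e^(0.033·RH+0.04·T) = 12.69 μm/a
  sum: 2.057 + 12.69 → r_corr = 14.75 μm/a
ISO 9223 Table 2 (carbon steel): 1.3 < 14.8 ≤ 25 μm/a ⇒ C2

C2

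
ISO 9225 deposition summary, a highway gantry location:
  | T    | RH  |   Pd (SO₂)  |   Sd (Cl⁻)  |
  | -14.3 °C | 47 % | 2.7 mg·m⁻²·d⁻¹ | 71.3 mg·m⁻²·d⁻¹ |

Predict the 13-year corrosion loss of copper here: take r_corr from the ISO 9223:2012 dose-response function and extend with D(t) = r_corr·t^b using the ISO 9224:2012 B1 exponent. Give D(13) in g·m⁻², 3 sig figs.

D(13) = 4.59 g·m⁻²

copper: T≤10 °C ⇒ hinge +0.126·(-14.3−10) = -3.0618
  Pd branch = 0.0053·Pd^0.26·e^(0.059·RH+f) = 0.005141 μm/a
  Cl⁻ term: 0.01025·71.3^0.27·exp(0.036·47+0.049·-14.3) = 0.08741
  r_corr = 0.005141 + 0.08741 = 0.09255 μm/a
ISO 9224: D(t) = r_corr · t^b with b = 0.667 (copper, B1)
  D(13) = 0.09255 × 13^0.667 = 0.09255 × 5.534 = 0.5121 μm
  Mass loss = 0.5121 μm × 8.96 g/cm³ = 4.589 g·m⁻²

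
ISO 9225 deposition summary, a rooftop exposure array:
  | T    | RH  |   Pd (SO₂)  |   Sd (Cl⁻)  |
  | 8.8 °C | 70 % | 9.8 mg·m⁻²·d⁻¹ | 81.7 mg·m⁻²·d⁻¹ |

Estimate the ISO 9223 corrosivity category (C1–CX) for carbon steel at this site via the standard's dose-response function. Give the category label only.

carbon steel: T≤10 °C ⇒ hinge +0.150·(8.8−10) = -0.1800
  Pd branch = 1.77·Pd^0.52·e^(0.02·RH+f) = 19.64 μm/a
  Sd branch = 0.102·Sd^0.62·e^(0.033·RH+0.04·T) = 22.4 μm/a
  sum: 19.64 + 22.4 → r_corr = 42.05 μm/a
Category bounds: 25…50 μm/a bracket r_corr ⇒ C3

C3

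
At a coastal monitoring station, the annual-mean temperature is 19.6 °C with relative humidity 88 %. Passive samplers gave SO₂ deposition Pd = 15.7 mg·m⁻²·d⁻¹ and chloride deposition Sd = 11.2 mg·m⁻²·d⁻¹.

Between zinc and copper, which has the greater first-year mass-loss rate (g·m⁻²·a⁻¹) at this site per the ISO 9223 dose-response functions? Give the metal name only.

zinc: temperature factor f = -0.071·(9.6) = -0.6816
  sulphur-dioxide contribution → 1.255 μm/a
  chloride contribution → 0.7419 μm/a
  ⇒ r_corr(zinc) = 1.997 μm/a
  mass loss = 1.997 μm/a × 7.14 g/cm³ = 14.26 g·m⁻²·a⁻¹
copper: temperature factor f = -0.080·(9.6) = -0.7680
  sulphur-dioxide contribution → 0.9047 μm/a
  chloride contribution → 1.222 μm/a
  ⇒ r_corr(copper) = 2.126 μm/a
  mass loss = 2.126 μm/a × 8.96 g/cm³ = 19.05 g·m⁻²·a⁻¹
Ordering by g·m⁻²·a⁻¹: copper (19.1) > zinc (14.3)

copper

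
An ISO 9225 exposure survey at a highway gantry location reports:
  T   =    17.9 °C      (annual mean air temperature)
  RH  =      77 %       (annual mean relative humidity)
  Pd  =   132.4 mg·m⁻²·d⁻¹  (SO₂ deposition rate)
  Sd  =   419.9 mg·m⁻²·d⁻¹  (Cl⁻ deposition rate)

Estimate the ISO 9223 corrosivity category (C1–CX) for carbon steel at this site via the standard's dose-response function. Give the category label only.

C5

carbon steel: temperature factor f = -0.054·(7.9) = -0.4266
  SO₂ term: 1.77·132.4^0.52·exp(0.02·77-0.4266) = 68.38
  Cl⁻ term: 0.102·419.9^0.62·exp(0.033·77+0.04·17.9) = 112.1
  sum: 68.38 + 112.1 → r_corr = 180.4 μm/a
Category bounds: 80…200 μm/a bracket r_corr ⇒ C5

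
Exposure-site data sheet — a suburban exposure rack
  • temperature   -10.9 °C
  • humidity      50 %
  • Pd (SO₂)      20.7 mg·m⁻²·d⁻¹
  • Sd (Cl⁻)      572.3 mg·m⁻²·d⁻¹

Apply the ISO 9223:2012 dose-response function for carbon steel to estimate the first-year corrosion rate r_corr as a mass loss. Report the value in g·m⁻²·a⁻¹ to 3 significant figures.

carbon steel: temperature factor f = +0.150·(-20.9) = -3.1350
  sulphur-dioxide contribution → 1.012 μm/a
  chloride contribution → 17.6 μm/a
  total first-year rate 18.61 μm/a
Convert to mass loss: 18.61 μm/a × 7.85 g/cm³ = 146.1 g·m⁻²·a⁻¹

r_corr = 146 g·m⁻²·a⁻¹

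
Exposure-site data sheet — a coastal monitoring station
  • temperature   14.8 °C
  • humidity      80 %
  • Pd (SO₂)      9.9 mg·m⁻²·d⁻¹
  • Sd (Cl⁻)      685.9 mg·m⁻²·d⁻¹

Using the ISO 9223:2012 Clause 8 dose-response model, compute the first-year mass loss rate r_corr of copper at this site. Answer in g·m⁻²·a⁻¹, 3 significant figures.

copper: T>10 °C ⇒ hinge -0.080·(14.8−10) = -0.3840
  Pd branch = 0.0053·Pd^0.26·e^(0.059·RH+f) = 0.7349 μm/a
  Sd branch = 0.01025·Sd^0.27·e^(0.036·RH+0.049·T) = 2.199 μm/a
  sum: 0.7349 + 2.199 → r_corr = 2.934 μm/a
Convert to mass loss: 2.934 μm/a × 8.96 g/cm³ = 26.29 g·m⁻²·a⁻¹

r_corr = 26.3 g·m⁻²·a⁻¹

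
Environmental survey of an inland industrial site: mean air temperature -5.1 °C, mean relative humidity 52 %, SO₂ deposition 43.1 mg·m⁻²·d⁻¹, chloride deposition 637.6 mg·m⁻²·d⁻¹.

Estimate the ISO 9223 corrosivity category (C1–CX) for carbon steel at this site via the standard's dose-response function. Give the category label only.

C3

carbon steel: temperature factor f = +0.150·(-15.1) = -2.2650
  sulphur-dioxide contribution → 3.68 μm/a
  chloride contribution → 25.36 μm/a
  ⇒ r_corr(carbon steel) = 29.04 μm/a
Category bounds: 25…50 μm/a bracket r_corr ⇒ C3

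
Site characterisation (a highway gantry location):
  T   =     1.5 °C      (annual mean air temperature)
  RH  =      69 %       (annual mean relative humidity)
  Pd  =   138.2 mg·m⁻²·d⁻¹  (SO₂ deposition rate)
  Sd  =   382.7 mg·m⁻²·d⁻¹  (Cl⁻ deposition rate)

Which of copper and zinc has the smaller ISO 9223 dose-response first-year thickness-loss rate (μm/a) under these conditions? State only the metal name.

copper

copper: f(T) = +0.126·(T−10) [T≤10 °C] = -1.0710
  Pd branch = 0.0053·Pd^0.26·e^(0.059·RH+f) = 0.3834 μm/a
  Sd branch = 0.01025·Sd^0.27·e^(0.036·RH+0.049·T) = 0.6589 μm/a
  r_corr = 0.3834 + 0.6589 = 1.042 μm/a
zinc: f(T) = +0.038·(T−10) [T≤10 °C] = -0.3230
  Pd branch = 0.0129·Pd^0.44·e^(0.046·RH+f) = 1.952 μm/a
  Sd branch = 0.0175·Sd^0.57·e^(0.008·RH+0.085·T) = 1.024 μm/a
  sum: 1.952 + 1.024 → r_corr = 2.977 μm/a
Ordering by μm/a: zinc (2.98) > copper (1.04)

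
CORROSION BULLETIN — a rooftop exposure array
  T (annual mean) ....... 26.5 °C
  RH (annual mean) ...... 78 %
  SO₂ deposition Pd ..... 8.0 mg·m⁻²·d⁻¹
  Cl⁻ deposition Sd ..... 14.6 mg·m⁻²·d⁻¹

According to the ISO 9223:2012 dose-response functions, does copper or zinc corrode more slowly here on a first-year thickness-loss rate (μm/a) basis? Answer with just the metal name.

copper

copper: T>10 °C ⇒ hinge -0.080·(26.5−10) = -1.3200
  Pd branch = 0.0053·Pd^0.26·e^(0.059·RH+f) = 0.2423 μm/a
  Sd branch = 0.01025·Sd^0.27·e^(0.036·RH+0.049·T) = 1.284 μm/a
  r_corr = 0.2423 + 1.284 = 1.526 μm/a
zinc: temperature factor f = -0.071·(16.5) = -1.1715
  Pd branch = 0.0129·Pd^0.44·e^(0.046·RH+f) = 0.3609 μm/a
  Cl⁻ term: 0.0175·14.6^0.57·exp(0.008·78+0.085·26.5) = 1.432
  sum: 0.3609 + 1.432 → r_corr = 1.793 μm/a
Ordering by μm/a: zinc (1.79) > copper (1.53)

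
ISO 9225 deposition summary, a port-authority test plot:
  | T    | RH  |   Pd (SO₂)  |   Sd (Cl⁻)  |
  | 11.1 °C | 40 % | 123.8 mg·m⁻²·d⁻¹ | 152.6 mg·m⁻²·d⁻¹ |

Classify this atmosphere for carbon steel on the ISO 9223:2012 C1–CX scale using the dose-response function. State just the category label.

carbon steel: f(T) = -0.054·(T−10) [T>10 °C] = -0.0594
  SO₂ term: 1.77·123.8^0.52·exp(0.02·40-0.0594) = 45.48
  Sd branch = 0.102·Sd^0.62·e^(0.033·RH+0.04·T) = 13.44 μm/a
  sum: 45.48 + 13.44 → r_corr = 58.92 μm/a
ISO 9223 Table 2 (carbon steel): 50 < 58.9 ≤ 80 μm/a ⇒ C4

C4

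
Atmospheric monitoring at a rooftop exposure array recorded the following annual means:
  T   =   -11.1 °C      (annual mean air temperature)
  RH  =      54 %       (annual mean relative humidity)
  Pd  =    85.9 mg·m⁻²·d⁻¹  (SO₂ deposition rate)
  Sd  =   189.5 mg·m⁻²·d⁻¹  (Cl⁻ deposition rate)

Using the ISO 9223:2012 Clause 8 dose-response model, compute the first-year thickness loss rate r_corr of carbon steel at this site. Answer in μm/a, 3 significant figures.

carbon steel: T≤10 °C ⇒ hinge +0.150·(-11.1−10) = -3.1650
  sulphur-dioxide contribution → 2.229 μm/a
  chloride contribution → 10.04 μm/a
  ⇒ r_corr(carbon steel) = 12.27 μm/a

r_corr = 12.3 μm/a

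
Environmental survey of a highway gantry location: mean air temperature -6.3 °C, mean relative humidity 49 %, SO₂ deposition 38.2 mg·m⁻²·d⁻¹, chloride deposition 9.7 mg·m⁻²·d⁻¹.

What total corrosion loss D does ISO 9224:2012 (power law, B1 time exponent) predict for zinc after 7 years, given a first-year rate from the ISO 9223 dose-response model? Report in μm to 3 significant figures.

D(7) = 1.87 μm

zinc: T≤10 °C ⇒ hinge +0.038·(-6.3−10) = -0.6194
  Pd branch = 0.0129·Pd^0.44·e^(0.046·RH+f) = 0.3285 μm/a
  Cl⁻ term: 0.0175·9.7^0.57·exp(0.008·49+0.085·-6.3) = 0.05536
  sum: 0.3285 + 0.05536 → r_corr = 0.3839 μm/a
ISO 9224: D(t) = r_corr · t^b with b = 0.813 (zinc, B1)
  D(7) = 0.3839 × 7^0.813 = 0.3839 × 4.865 = 1.868 μm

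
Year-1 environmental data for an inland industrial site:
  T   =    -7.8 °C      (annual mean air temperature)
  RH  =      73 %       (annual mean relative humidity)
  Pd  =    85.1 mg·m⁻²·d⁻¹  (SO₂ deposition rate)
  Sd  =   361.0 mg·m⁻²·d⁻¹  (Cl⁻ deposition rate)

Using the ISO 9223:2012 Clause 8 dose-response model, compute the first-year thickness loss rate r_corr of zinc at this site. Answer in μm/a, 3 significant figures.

r_corr = 1.80 μm/a

zinc: temperature factor f = +0.038·(-17.8) = -0.6764
  SO₂ term: 0.0129·85.1^0.44·exp(0.046·73-0.6764) = 1.332
  Cl⁻ term: 0.0175·361.0^0.57·exp(0.008·73+0.085·-7.8) = 0.464
  sum: 1.332 + 0.464 → r_corr = 1.796 μm/a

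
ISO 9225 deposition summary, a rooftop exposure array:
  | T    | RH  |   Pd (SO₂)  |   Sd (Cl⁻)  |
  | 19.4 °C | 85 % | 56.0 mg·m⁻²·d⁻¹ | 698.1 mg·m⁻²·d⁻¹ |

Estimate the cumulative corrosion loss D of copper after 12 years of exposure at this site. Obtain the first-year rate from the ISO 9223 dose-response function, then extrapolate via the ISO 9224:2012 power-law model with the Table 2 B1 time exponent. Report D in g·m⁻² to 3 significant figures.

copper: temperature factor f = -0.080·(9.4) = -0.7520
  Pd branch = 0.0053·Pd^0.26·e^(0.059·RH+f) = 1.072 μm/a
  Cl⁻ term: 0.01025·698.1^0.27·exp(0.036·85+0.049·19.4) = 3.314
  r_corr = 1.072 + 3.314 = 4.386 μm/a
ISO 9224: D(t) = r_corr · t^b with b = 0.667 (copper, B1)
  D(12) = 4.386 × 12^0.667 = 4.386 × 5.246 = 23.01 μm
  Mass loss = 23.01 μm × 8.96 g/cm³ = 206.2 g·m⁻²

D(12) = 206 g·m⁻²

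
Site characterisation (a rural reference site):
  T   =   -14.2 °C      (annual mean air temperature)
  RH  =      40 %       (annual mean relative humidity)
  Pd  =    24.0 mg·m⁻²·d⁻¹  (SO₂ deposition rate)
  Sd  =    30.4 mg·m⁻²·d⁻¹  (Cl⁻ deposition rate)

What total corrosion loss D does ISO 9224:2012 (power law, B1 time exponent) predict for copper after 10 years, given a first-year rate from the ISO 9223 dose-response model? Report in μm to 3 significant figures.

copper: f(T) = +0.126·(T−10) [T≤10 °C] = -3.0492
  Pd branch = 0.0053·Pd^0.26·e^(0.059·RH+f) = 0.006079 μm/a
  Sd branch = 0.01025·Sd^0.27·e^(0.036·RH+0.049·T) = 0.05424 μm/a
  r_corr = 0.006079 + 0.05424 = 0.06032 μm/a
Long-term exponent b (ISO 9224 Table 2, B1) = 0.667
  D(10) = 0.06032 × 10^0.667 = 0.06032 × 4.645 = 0.2802 μm

D(10) = 0.280 μm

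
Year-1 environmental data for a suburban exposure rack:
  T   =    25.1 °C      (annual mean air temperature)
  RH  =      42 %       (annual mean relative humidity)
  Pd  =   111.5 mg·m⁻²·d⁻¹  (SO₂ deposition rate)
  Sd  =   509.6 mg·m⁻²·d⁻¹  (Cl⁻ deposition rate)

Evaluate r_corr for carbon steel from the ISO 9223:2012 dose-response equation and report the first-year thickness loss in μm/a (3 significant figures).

r_corr = 74.1 μm/a

carbon steel: temperature factor f = -0.054·(15.1) = -0.8154
  sulphur-dioxide contribution → 21.05 μm/a
  chloride contribution → 53.09 μm/a
  total first-year rate 74.14 μm/a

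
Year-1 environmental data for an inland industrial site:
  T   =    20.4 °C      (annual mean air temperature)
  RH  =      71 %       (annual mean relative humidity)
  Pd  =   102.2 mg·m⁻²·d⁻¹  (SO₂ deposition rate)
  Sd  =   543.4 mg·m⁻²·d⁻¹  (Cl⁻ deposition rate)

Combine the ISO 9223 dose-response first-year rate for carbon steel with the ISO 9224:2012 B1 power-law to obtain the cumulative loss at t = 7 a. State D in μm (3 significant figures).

D(7) = 458 μm

carbon steel: T>10 °C ⇒ hinge -0.054·(20.4−10) = -0.5616
  sulphur-dioxide contribution → 46.31 μm/a
  chloride contribution → 119.2 μm/a
  ⇒ r_corr(carbon steel) = 165.5 μm/a
Long-term exponent b (ISO 9224 Table 2, B1) = 0.523
  D(7) = 165.5 × 7^0.523 = 165.5 × 2.767 = 458 μm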